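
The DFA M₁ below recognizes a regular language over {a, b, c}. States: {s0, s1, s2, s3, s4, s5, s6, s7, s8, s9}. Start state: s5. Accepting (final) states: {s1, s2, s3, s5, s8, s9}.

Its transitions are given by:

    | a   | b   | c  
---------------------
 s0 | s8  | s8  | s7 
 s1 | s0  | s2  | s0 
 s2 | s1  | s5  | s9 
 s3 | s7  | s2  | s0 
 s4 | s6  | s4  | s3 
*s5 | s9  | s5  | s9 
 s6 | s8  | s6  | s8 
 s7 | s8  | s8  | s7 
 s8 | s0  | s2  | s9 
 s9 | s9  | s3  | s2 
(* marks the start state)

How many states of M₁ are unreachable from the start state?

2

BFS from s5 reaches {s0, s1, s2, s3, s5, s7, s8, s9}; the 2 state(s) s4, s6 are never visited.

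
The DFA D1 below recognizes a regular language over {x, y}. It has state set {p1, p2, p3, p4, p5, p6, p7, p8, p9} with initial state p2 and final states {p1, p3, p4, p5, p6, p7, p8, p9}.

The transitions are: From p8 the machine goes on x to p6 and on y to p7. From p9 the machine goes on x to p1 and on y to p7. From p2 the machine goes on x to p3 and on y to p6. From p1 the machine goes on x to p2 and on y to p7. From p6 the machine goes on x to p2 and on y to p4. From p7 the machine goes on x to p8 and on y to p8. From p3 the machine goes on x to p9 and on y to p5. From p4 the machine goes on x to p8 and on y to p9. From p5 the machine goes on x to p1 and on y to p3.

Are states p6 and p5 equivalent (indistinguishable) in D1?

Initial partition by acceptance: {p1,p3,p4,p5,p6,p7,p8,p9} | {p2}.
Refine {p1,p3,p4,p5,p6,p7,p8,p9} on symbol x: members go to different blocks, giving {p3,p4,p5,p7,p8,p9} and {p1,p6}.
Split {p3,p4,p5,p7,p8,p9} by δ(·,x) → {p3,p4,p7} and {p5,p8,p9}.
Stable partition: {p3,p4,p7} | {p2} | {p1,p6} | {p5,p8,p9} — 4 equivalence classes.
p6 and p5 end up in different blocks, so they are distinguishable. For instance, the string 'x' is accepted from only p5.

No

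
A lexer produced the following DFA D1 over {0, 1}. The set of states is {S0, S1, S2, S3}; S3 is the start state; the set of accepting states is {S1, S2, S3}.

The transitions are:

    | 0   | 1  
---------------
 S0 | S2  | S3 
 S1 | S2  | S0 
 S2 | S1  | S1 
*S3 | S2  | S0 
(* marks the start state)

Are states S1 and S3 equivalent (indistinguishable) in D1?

All states are reachable from the start state.
Initial partition by acceptance: {S1,S2,S3} | {S0}.
On input 1, block {S1,S2,S3} splits into {S1,S3} and {S2}.
The partition is now stable with 3 blocks: {S1,S3} | {S0} | {S2}.
S1 and S3 lie in the same block of the stable partition, so they are equivalent — no string distinguishes them.

Yes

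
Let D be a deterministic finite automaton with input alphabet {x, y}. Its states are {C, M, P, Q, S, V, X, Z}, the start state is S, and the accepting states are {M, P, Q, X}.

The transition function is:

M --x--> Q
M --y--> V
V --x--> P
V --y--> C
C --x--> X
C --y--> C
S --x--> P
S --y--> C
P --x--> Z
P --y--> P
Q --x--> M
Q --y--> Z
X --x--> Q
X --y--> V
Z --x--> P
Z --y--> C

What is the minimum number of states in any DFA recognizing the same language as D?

Every state is reachable, so we keep all 8.
P0 = {M,P,Q,X} | {C,S,V,Z}.
On input x, block {M,P,Q,X} splits into {M,Q,X} and {P}.
On input x, block {C,S,V,Z} splits into {S,V,Z} and {C}.
Stable partition: {M,Q,X} | {S,V,Z} | {P} | {C} — 4 equivalence classes.

4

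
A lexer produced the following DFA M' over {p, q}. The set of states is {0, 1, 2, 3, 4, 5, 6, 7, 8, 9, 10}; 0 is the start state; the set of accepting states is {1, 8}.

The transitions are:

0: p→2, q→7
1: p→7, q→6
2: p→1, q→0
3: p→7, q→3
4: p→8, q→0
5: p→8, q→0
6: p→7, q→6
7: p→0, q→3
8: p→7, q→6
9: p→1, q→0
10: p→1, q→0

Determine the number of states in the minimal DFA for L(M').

Reachable states from the start: {0,1,2,3,6,7}. Unreachable: {4,5,8,9,10} — drop them.
Initial partition by acceptance: {1} | {0,2,3,6,7}.
Split {0,2,3,6,7} by δ(·,p) → {0,3,6,7} and {2}.
On input p, block {0,3,6,7} splits into {3,6,7} and {0}.
On input p, block {3,6,7} splits into {3,6} and {7}.
No further refinement is possible. Final partition (5 blocks): {1} | {3,6} | {2} | {0} | {7}.

5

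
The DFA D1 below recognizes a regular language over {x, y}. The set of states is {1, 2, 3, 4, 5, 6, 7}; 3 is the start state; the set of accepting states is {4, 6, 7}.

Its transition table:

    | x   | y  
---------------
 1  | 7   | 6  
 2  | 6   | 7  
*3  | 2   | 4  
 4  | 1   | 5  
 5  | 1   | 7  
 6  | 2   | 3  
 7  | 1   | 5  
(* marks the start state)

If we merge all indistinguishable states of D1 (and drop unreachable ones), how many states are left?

3

All states are reachable from the start state.
Initial partition by acceptance: {4,6,7} | {1,2,3,5}.
Split {1,2,3,5} by δ(·,x) → {1,2} and {3,5}.
The partition is now stable with 3 blocks: {4,6,7} | {1,2} | {3,5}.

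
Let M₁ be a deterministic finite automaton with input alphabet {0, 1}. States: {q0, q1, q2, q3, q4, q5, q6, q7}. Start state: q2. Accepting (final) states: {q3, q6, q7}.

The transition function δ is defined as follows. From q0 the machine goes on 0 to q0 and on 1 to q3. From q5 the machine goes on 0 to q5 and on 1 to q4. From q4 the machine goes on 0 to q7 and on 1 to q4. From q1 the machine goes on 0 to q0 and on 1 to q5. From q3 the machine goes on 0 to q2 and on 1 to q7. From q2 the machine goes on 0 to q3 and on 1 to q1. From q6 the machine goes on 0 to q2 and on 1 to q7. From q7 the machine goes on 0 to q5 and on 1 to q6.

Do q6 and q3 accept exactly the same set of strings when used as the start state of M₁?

Yes

All states are reachable from the start state.
Initial partition by acceptance: {q3,q6,q7} | {q0,q1,q2,q4,q5}.
Split {q0,q1,q2,q4,q5} by δ(·,0) → {q0,q1,q5} and {q2,q4}.
On input 0, block {q3,q6,q7} splits into {q3,q6} and {q7}.
Split {q0,q1,q5} by δ(·,1) → {q0} and {q1} and {q5}.
On input 0, block {q2,q4} splits into {q2} and {q4}.
No further refinement is possible. Final partition (7 blocks): {q3,q6} | {q0} | {q2} | {q7} | {q1} | {q5} | {q4}.
q6 and q3 lie in the same block of the stable partition, so they are equivalent — no string distinguishes them.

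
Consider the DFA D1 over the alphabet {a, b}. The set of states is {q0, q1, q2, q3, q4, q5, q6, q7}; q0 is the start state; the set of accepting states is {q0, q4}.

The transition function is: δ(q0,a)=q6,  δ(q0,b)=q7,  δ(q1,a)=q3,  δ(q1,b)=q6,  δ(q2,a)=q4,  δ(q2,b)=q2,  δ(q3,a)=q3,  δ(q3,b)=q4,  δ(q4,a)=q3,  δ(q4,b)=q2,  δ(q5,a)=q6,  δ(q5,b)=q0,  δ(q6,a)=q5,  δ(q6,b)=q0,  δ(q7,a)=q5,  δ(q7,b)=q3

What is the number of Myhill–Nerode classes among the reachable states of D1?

States {q1} cannot be reached from the start state, so discard them.
Start with accepting vs non-accepting: {q0,q4} | {q2,q3,q5,q6,q7}.
Refine {q2,q3,q5,q6,q7} on symbol a: members go to different blocks, giving {q3,q5,q6,q7} and {q2}.
On input b, block {q0,q4} splits into {q0} and {q4}.
Split {q3,q5,q6,q7} by δ(·,b) → {q5,q6} and {q3} and {q7}.
Stable partition: {q0} | {q5,q6} | {q2} | {q4} | {q3} | {q7} — 6 equivalence classes.

6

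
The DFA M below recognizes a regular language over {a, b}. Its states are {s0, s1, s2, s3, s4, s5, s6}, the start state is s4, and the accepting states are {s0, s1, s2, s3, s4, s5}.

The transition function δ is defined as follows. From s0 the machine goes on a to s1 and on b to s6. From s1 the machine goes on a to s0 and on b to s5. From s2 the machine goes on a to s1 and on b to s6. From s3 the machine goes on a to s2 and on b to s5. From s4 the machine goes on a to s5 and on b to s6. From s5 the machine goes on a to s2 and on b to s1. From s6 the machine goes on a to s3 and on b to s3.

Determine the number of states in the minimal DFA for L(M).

3

Every state is reachable, so we keep all 7.
P0 = {s0,s1,s2,s3,s4,s5} | {s6}.
Split {s0,s1,s2,s3,s4,s5} by δ(·,b) → {s0,s2,s4} and {s1,s3,s5}.
Stable partition: {s0,s2,s4} | {s6} | {s1,s3,s5} — 3 equivalence classes.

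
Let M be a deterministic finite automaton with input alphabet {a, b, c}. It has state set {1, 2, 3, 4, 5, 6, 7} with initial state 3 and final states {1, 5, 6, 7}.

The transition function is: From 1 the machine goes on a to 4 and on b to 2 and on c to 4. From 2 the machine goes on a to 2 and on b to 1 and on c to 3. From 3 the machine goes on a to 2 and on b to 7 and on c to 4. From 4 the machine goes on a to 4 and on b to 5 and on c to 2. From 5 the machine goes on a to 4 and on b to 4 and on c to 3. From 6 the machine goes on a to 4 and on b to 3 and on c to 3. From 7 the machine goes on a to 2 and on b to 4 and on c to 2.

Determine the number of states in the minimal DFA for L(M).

Reachable states from the start: {1,2,3,4,5,7}. Unreachable: {6} — drop them.
Start with accepting vs non-accepting: {1,5,7} | {2,3,4}.
Stable partition: {1,5,7} | {2,3,4} — 2 equivalence classes.

2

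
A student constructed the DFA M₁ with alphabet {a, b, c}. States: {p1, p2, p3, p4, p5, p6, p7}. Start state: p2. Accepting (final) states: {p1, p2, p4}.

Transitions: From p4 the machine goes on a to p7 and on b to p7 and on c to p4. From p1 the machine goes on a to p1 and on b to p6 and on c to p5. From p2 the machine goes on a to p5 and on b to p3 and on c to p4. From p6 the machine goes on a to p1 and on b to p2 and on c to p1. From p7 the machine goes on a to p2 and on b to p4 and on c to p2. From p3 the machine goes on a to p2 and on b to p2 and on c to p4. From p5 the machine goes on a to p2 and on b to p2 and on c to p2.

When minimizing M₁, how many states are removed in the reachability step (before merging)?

2

BFS from p2 reaches {p2, p3, p4, p5, p7}; the 2 state(s) p1, p6 are never visited.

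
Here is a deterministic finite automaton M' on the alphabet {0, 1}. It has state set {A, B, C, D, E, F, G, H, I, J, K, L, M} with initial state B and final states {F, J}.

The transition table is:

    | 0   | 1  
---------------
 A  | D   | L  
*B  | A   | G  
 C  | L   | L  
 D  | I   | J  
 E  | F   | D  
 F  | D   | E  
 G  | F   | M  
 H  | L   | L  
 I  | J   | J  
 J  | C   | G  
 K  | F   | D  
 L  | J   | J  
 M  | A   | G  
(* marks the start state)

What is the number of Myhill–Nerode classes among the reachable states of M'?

States {H,K} cannot be reached from the start state, so discard them.
Initial partition by acceptance: {F,J} | {A,B,C,D,E,G,I,L,M}.
On input 0, block {A,B,C,D,E,G,I,L,M} splits into {A,B,C,D,M} and {E,G,I,L}.
Refine {A,B,C,D,M} on symbol 0: members go to different blocks, giving {A,B,M} and {C,D}.
Split {A,B,M} by δ(·,0) → {B,M} and {A}.
Refine {E,G,I,L} on symbol 1: members go to different blocks, giving {I,L} and {E} and {G}.
Split {F,J} by δ(·,1) → {F} and {J}.
On input 1, block {C,D} splits into {C} and {D}.
Stable partition: {F} | {B,M} | {I,L} | {C} | {A} | {E} | {G} | {J} | {D} — 9 equivalence classes.

9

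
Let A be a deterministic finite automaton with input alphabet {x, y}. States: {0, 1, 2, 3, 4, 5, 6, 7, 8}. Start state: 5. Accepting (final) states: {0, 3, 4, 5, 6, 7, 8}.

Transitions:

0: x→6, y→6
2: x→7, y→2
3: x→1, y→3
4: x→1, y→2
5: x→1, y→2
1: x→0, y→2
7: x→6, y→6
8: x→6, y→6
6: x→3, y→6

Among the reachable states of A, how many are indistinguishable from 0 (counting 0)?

Reachable states from the start: {0,1,2,3,5,6,7}. Unreachable: {4,8} — drop them.
Initial partition by acceptance: {0,3,5,6,7} | {1,2}.
On input x, block {0,3,5,6,7} splits into {0,6,7} and {3,5}.
Refine {0,6,7} on symbol x: members go to different blocks, giving {0,7} and {6}.
On input y, block {3,5} splits into {3} and {5}.
The partition is now stable with 5 blocks: {0,7} | {1,2} | {3} | {6} | {5}.
The equivalence class containing 0 is {0,7}, of size 2.

2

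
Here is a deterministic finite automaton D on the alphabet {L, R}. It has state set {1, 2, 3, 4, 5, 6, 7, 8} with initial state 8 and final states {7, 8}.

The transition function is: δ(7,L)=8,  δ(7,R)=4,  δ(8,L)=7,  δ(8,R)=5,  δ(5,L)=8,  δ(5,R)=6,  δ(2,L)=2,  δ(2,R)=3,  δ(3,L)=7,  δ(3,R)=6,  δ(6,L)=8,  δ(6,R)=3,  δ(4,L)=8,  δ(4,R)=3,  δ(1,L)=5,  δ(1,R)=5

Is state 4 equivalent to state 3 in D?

Yes

Reachable states from the start: {3,4,5,6,7,8}. Unreachable: {1,2} — drop them.
Start with accepting vs non-accepting: {7,8} | {3,4,5,6}.
No further refinement is possible. Final partition (2 blocks): {7,8} | {3,4,5,6}.
4 and 3 lie in the same block of the stable partition, so they are equivalent — no string distinguishes them.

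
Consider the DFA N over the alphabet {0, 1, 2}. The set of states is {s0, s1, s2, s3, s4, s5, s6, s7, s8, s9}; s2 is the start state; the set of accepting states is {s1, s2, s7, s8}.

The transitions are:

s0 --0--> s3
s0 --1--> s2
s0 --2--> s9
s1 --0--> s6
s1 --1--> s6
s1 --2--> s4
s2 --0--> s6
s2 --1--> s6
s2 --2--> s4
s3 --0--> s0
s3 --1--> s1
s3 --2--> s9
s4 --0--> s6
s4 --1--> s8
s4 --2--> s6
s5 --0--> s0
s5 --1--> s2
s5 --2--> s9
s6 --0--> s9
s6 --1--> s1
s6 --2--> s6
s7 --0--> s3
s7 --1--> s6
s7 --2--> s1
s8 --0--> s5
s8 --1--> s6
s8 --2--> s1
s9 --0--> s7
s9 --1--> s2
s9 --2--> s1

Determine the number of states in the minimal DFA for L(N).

Start with accepting vs non-accepting: {s1,s2,s7,s8} | {s0,s3,s4,s5,s6,s9}.
Refine {s1,s2,s7,s8} on symbol 2: members go to different blocks, giving {s1,s2} and {s7,s8}.
Split {s0,s3,s4,s5,s6,s9} by δ(·,0) → {s0,s3,s4,s5,s6} and {s9}.
On input 0, block {s0,s3,s4,s5,s6} splits into {s0,s3,s4,s5} and {s6}.
Split {s0,s3,s4,s5} by δ(·,0) → {s0,s3,s5} and {s4}.
The partition is now stable with 6 blocks: {s1,s2} | {s0,s3,s5} | {s7,s8} | {s9} | {s6} | {s4}.

6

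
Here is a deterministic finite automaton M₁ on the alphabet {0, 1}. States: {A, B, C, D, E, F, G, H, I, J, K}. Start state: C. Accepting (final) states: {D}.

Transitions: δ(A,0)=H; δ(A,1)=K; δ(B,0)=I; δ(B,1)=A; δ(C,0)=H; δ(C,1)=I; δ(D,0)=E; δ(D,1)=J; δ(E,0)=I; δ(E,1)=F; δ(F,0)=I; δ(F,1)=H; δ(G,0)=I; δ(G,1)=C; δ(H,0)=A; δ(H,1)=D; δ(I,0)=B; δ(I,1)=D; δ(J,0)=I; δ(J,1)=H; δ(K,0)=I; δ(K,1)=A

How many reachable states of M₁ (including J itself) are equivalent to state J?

First remove the unreachable states {G}; 10 states remain.
Initial partition by acceptance: {D} | {A,B,C,E,F,H,I,J,K}.
Refine {A,B,C,E,F,H,I,J,K} on symbol 1: members go to different blocks, giving {A,B,C,E,F,J,K} and {H,I}.
Split {A,B,C,E,F,J,K} by δ(·,1) → {A,B,E,K} and {C,F,J}.
Refine {A,B,E,K} on symbol 1: members go to different blocks, giving {A,B,K} and {E}.
No further refinement is possible. Final partition (5 blocks): {D} | {A,B,K} | {H,I} | {C,F,J} | {E}.
State J belongs to the block {C,F,J}, which has 3 states.

3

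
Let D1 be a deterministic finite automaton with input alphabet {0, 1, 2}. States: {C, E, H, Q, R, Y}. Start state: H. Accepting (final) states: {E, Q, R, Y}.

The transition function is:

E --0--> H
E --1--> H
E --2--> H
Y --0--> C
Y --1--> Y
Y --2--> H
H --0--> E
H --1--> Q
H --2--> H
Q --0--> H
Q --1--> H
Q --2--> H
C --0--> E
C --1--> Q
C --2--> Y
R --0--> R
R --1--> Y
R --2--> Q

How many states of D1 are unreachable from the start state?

3

BFS from H reaches {E, H, Q}; the 3 state(s) C, R, Y are never visited.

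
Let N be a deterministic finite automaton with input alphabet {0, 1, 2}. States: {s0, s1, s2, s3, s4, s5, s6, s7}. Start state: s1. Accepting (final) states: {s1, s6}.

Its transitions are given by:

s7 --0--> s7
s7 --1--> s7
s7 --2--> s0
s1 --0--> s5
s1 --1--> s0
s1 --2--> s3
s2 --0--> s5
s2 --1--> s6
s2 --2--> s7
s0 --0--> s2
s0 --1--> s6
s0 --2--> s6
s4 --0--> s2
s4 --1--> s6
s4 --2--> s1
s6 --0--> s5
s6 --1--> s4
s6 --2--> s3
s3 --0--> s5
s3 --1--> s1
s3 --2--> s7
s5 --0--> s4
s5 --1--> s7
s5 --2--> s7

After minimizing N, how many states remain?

Every state is reachable, so we keep all 8.
Start with accepting vs non-accepting: {s1,s6} | {s0,s2,s3,s4,s5,s7}.
Split {s0,s2,s3,s4,s5,s7} by δ(·,1) → {s0,s2,s3,s4} and {s5,s7}.
Refine {s0,s2,s3,s4} on symbol 0: members go to different blocks, giving {s0,s4} and {s2,s3}.
On input 0, block {s5,s7} splits into {s5} and {s7}.
Stable partition: {s1,s6} | {s0,s4} | {s5} | {s2,s3} | {s7} — 5 equivalence classes.

5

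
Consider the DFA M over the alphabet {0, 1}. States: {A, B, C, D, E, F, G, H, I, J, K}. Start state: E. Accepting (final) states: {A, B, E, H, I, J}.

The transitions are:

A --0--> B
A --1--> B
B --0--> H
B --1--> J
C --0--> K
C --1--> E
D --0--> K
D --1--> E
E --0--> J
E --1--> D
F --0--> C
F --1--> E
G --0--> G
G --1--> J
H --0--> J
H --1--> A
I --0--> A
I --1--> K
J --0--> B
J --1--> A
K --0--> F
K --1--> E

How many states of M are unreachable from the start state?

Starting at E and following transitions, the reachable set is {A, B, C, D, E, F, H, J, K}. That leaves G, I unreachable — 2 in total.

2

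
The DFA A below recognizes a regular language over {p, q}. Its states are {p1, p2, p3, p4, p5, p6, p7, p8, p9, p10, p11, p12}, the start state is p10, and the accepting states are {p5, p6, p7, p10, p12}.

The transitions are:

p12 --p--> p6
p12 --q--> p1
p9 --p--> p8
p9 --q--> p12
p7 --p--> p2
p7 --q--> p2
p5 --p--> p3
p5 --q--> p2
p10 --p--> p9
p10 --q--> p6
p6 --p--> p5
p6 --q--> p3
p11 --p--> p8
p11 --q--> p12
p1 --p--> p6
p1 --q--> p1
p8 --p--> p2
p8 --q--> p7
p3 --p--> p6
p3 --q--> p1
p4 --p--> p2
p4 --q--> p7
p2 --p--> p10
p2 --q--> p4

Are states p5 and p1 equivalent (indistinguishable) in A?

Reachable states from the start: {p1,p2,p3,p4,p5,p6,p7,p8,p9,p10,p12}. Unreachable: {p11} — drop them.
P0 = {p5,p6,p7,p10,p12} | {p1,p2,p3,p4,p8,p9}.
Split {p5,p6,p7,p10,p12} by δ(·,p) → {p5,p7,p10} and {p6,p12}.
Split {p5,p7,p10} by δ(·,q) → {p5,p7} and {p10}.
Refine {p1,p2,p3,p4,p8,p9} on symbol p: members go to different blocks, giving {p4,p8,p9} and {p1,p3} and {p2}.
Split {p5,p7} by δ(·,p) → {p5} and {p7}.
Refine {p4,p8,p9} on symbol p: members go to different blocks, giving {p4,p8} and {p9}.
Refine {p6,p12} on symbol p: members go to different blocks, giving {p6} and {p12}.
Stable partition: {p5} | {p4,p8} | {p6} | {p10} | {p1,p3} | {p2} | {p7} | {p9} | {p12} — 9 equivalence classes.
p5 and p1 end up in different blocks, so they are distinguishable. For instance, the string 'ε' is accepted from only p5.

No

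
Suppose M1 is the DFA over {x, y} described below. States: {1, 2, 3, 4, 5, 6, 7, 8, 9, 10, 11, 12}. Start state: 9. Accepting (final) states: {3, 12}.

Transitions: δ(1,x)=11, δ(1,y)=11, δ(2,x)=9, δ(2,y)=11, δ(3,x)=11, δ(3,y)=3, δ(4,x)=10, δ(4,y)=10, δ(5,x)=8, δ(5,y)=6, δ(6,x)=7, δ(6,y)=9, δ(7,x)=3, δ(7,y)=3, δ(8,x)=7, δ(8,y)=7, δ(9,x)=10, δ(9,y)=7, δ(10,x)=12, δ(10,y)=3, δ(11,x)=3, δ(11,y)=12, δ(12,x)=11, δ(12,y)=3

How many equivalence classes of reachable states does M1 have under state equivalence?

3

First remove the unreachable states {1,2,4,5,6,8}; 6 states remain.
Start with accepting vs non-accepting: {3,12} | {7,9,10,11}.
Split {7,9,10,11} by δ(·,x) → {7,10,11} and {9}.
Stable partition: {3,12} | {7,10,11} | {9} — 3 equivalence classes.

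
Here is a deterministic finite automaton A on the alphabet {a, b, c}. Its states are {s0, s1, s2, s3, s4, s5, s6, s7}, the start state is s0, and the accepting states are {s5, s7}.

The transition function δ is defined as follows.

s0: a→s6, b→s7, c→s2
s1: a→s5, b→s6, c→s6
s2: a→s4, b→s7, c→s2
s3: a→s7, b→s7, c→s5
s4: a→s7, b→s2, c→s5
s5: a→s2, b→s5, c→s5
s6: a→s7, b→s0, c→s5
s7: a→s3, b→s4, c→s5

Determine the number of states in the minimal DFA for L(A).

5

Reachable states from the start: {s0,s2,s3,s4,s5,s6,s7}. Unreachable: {s1} — drop them.
Start with accepting vs non-accepting: {s5,s7} | {s0,s2,s3,s4,s6}.
Refine {s5,s7} on symbol b: members go to different blocks, giving {s5} and {s7}.
Split {s0,s2,s3,s4,s6} by δ(·,a) → {s3,s4,s6} and {s0,s2}.
Refine {s3,s4,s6} on symbol b: members go to different blocks, giving {s4,s6} and {s3}.
The partition is now stable with 5 blocks: {s5} | {s4,s6} | {s7} | {s0,s2} | {s3}.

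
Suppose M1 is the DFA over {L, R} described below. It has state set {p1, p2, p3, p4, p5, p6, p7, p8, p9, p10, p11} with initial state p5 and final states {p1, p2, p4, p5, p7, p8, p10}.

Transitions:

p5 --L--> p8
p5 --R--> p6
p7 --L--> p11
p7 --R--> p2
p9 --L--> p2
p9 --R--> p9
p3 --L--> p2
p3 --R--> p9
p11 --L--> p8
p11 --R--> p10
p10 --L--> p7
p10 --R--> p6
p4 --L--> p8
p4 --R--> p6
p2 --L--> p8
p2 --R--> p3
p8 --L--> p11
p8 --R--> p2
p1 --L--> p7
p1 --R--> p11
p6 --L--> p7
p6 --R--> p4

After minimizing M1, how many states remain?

5

Reachable states from the start: {p2,p3,p4,p5,p6,p7,p8,p9,p10,p11}. Unreachable: {p1} — drop them.
Initial partition by acceptance: {p2,p4,p5,p7,p8,p10} | {p3,p6,p9,p11}.
Refine {p2,p4,p5,p7,p8,p10} on symbol L: members go to different blocks, giving {p2,p4,p5,p10} and {p7,p8}.
Refine {p3,p6,p9,p11} on symbol L: members go to different blocks, giving {p3,p9} and {p6,p11}.
Split {p2,p4,p5,p10} by δ(·,R) → {p4,p5,p10} and {p2}.
Stable partition: {p4,p5,p10} | {p3,p9} | {p7,p8} | {p6,p11} | {p2} — 5 equivalence classes.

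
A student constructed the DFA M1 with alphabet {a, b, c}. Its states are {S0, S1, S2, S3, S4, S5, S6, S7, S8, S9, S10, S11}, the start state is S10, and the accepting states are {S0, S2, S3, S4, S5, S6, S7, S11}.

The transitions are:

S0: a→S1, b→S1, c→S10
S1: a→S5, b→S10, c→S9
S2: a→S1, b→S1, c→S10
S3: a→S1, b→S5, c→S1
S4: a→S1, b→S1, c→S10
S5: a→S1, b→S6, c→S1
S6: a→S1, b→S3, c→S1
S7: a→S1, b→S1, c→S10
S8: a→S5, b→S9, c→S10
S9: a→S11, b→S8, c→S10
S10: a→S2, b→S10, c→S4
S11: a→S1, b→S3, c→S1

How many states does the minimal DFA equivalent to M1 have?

States {S0,S7} cannot be reached from the start state, so discard them.
Initial partition by acceptance: {S2,S3,S4,S5,S6,S11} | {S1,S8,S9,S10}.
Split {S2,S3,S4,S5,S6,S11} by δ(·,b) → {S3,S5,S6,S11} and {S2,S4}.
Split {S1,S8,S9,S10} by δ(·,a) → {S1,S8,S9} and {S10}.
On input b, block {S1,S8,S9} splits into {S8,S9} and {S1}.
No further refinement is possible. Final partition (5 blocks): {S3,S5,S6,S11} | {S8,S9} | {S2,S4} | {S10} | {S1}.

5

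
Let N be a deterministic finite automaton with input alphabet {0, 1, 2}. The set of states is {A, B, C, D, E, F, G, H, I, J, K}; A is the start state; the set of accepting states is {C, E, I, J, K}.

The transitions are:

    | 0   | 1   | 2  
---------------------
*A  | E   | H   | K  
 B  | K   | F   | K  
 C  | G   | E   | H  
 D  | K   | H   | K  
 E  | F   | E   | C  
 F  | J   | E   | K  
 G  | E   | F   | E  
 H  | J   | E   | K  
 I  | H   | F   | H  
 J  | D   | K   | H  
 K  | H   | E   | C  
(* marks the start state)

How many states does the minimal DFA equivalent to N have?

First remove the unreachable states {B,I}; 9 states remain.
Initial partition by acceptance: {C,E,J,K} | {A,D,F,G,H}.
On input 2, block {C,E,J,K} splits into {C,J} and {E,K}.
Refine {A,D,F,G,H} on symbol 0: members go to different blocks, giving {A,D,G} and {F,H}.
Stable partition: {C,J} | {A,D,G} | {E,K} | {F,H} — 4 equivalence classes.

4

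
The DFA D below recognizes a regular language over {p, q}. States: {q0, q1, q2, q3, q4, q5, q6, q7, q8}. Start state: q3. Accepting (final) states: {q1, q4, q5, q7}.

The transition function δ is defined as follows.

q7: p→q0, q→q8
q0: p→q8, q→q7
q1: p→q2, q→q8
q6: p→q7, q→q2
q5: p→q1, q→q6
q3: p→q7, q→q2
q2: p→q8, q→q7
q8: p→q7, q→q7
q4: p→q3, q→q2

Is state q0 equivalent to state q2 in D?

Yes

States {q1,q4,q5,q6} cannot be reached from the start state, so discard them.
Initial partition by acceptance: {q7} | {q0,q2,q3,q8}.
On input p, block {q0,q2,q3,q8} splits into {q0,q2} and {q3,q8}.
Refine {q3,q8} on symbol q: members go to different blocks, giving {q3} and {q8}.
No further refinement is possible. Final partition (4 blocks): {q7} | {q0,q2} | {q3} | {q8}.
q0 and q2 lie in the same block of the stable partition, so they are equivalent — no string distinguishes them.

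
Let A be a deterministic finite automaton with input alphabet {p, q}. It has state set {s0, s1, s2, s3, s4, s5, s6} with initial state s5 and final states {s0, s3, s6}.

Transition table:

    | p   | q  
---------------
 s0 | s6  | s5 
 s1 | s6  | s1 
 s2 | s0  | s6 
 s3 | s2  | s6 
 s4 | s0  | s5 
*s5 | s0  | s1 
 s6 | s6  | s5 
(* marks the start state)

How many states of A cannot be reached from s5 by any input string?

3

Starting at s5 and following transitions, the reachable set is {s0, s1, s5, s6}. That leaves s2, s3, s4 unreachable — 3 in total.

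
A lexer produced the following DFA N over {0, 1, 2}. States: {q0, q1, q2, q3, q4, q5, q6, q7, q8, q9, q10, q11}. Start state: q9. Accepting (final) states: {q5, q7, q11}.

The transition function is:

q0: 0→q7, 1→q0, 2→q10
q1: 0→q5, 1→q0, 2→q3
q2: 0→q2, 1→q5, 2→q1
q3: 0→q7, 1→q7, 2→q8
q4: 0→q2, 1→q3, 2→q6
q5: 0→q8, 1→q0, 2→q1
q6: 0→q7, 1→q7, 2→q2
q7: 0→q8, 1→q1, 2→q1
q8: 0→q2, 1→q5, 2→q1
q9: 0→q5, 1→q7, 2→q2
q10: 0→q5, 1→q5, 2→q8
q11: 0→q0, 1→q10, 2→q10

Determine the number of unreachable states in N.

Starting at q9 and following transitions, the reachable set is {q0, q1, q2, q3, q5, q7, q8, q9, q10}. That leaves q4, q6, q11 unreachable — 3 in total.

3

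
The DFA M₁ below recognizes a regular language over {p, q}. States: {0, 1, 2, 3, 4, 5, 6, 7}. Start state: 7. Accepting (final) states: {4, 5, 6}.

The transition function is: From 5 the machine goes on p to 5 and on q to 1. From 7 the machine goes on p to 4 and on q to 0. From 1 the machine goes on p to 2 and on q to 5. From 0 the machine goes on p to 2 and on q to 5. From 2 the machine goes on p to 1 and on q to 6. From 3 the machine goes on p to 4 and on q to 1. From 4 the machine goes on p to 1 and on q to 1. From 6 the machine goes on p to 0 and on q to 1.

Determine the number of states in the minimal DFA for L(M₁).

Reachable states from the start: {0,1,2,4,5,6,7}. Unreachable: {3} — drop them.
P0 = {4,5,6} | {0,1,2,7}.
Refine {4,5,6} on symbol p: members go to different blocks, giving {4,6} and {5}.
Refine {0,1,2,7} on symbol p: members go to different blocks, giving {0,1,2} and {7}.
Split {0,1,2} by δ(·,q) → {0,1} and {2}.
No further refinement is possible. Final partition (5 blocks): {4,6} | {0,1} | {5} | {7} | {2}.

5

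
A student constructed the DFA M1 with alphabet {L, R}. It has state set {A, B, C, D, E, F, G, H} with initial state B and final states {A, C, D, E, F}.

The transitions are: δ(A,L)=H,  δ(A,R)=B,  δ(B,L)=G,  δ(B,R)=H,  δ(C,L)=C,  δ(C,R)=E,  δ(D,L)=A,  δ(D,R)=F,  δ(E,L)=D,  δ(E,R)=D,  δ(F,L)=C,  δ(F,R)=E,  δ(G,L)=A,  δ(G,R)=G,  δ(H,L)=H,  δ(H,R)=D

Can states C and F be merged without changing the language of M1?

Start with accepting vs non-accepting: {A,C,D,E,F} | {B,G,H}.
On input L, block {A,C,D,E,F} splits into {C,D,E,F} and {A}.
Refine {C,D,E,F} on symbol L: members go to different blocks, giving {C,E,F} and {D}.
On input L, block {C,E,F} splits into {C,F} and {E}.
Refine {B,G,H} on symbol L: members go to different blocks, giving {B,H} and {G}.
Refine {B,H} on symbol L: members go to different blocks, giving {B} and {H}.
No further refinement is possible. Final partition (7 blocks): {C,F} | {B} | {A} | {D} | {E} | {G} | {H}.
C and F lie in the same block of the stable partition, so they are equivalent — no string distinguishes them.

Yes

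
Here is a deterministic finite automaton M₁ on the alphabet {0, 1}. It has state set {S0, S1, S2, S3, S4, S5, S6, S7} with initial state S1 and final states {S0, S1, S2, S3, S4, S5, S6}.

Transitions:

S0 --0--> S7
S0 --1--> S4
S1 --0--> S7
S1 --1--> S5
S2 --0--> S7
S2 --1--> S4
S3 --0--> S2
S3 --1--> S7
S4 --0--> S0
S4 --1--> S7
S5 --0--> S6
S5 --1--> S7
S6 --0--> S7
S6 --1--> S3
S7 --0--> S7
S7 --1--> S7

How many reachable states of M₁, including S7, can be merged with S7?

All states are reachable from the start state.
Initial partition by acceptance: {S0,S1,S2,S3,S4,S5,S6} | {S7}.
Split {S0,S1,S2,S3,S4,S5,S6} by δ(·,0) → {S0,S1,S2,S6} and {S3,S4,S5}.
The partition is now stable with 3 blocks: {S0,S1,S2,S6} | {S7} | {S3,S4,S5}.
State S7 belongs to the block {S7}, which has 1 states.

1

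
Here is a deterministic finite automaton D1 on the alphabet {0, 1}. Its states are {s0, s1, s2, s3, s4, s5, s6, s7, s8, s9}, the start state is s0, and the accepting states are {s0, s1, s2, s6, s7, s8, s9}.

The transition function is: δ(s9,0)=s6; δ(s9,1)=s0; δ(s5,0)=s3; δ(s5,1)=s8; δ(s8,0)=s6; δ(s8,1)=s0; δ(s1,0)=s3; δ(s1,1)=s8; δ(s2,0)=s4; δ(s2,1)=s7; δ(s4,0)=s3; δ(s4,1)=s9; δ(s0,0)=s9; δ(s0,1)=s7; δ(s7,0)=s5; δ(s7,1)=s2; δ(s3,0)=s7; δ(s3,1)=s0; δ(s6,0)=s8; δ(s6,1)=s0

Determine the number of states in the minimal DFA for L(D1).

5

Reachable states from the start: {s0,s2,s3,s4,s5,s6,s7,s8,s9}. Unreachable: {s1} — drop them.
Initial partition by acceptance: {s0,s2,s6,s7,s8,s9} | {s3,s4,s5}.
Split {s0,s2,s6,s7,s8,s9} by δ(·,0) → {s0,s6,s8,s9} and {s2,s7}.
Refine {s0,s6,s8,s9} on symbol 1: members go to different blocks, giving {s6,s8,s9} and {s0}.
On input 0, block {s3,s4,s5} splits into {s4,s5} and {s3}.
The partition is now stable with 5 blocks: {s6,s8,s9} | {s4,s5} | {s2,s7} | {s0} | {s3}.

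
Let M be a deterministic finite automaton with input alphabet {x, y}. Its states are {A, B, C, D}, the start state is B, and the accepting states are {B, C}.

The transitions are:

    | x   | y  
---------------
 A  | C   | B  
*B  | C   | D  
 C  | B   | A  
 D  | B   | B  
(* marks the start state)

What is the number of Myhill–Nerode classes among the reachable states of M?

P0 = {B,C} | {A,D}.
The partition is now stable with 2 blocks: {B,C} | {A,D}.

2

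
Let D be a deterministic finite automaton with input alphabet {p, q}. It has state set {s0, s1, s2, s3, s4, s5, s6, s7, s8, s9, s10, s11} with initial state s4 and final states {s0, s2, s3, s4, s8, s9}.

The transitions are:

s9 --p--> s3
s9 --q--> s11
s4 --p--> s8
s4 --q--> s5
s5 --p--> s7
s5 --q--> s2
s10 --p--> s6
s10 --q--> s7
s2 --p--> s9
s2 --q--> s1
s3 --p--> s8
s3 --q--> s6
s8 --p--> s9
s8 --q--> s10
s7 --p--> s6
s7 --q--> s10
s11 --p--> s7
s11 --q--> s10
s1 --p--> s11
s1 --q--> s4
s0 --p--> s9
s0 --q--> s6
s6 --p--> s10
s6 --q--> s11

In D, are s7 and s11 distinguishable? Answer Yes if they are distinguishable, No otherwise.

No

First remove the unreachable states {s0}; 11 states remain.
Start with accepting vs non-accepting: {s2,s3,s4,s8,s9} | {s1,s5,s6,s7,s10,s11}.
Refine {s1,s5,s6,s7,s10,s11} on symbol q: members go to different blocks, giving {s6,s7,s10,s11} and {s1,s5}.
Split {s2,s3,s4,s8,s9} by δ(·,q) → {s3,s8,s9} and {s2,s4}.
No further refinement is possible. Final partition (4 blocks): {s3,s8,s9} | {s6,s7,s10,s11} | {s1,s5} | {s2,s4}.
s7 and s11 lie in the same block of the stable partition, so they are equivalent — no string distinguishes them.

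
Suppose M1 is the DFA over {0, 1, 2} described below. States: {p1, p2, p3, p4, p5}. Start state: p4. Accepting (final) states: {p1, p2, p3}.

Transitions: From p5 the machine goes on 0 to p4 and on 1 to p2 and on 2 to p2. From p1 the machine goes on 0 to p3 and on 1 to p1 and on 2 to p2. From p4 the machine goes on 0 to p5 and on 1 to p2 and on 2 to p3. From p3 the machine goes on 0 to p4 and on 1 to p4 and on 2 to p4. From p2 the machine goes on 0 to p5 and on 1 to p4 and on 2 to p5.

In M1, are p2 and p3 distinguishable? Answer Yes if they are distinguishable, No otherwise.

No

First remove the unreachable states {p1}; 4 states remain.
Initial partition by acceptance: {p2,p3} | {p4,p5}.
The partition is now stable with 2 blocks: {p2,p3} | {p4,p5}.
p2 and p3 lie in the same block of the stable partition, so they are equivalent — no string distinguishes them.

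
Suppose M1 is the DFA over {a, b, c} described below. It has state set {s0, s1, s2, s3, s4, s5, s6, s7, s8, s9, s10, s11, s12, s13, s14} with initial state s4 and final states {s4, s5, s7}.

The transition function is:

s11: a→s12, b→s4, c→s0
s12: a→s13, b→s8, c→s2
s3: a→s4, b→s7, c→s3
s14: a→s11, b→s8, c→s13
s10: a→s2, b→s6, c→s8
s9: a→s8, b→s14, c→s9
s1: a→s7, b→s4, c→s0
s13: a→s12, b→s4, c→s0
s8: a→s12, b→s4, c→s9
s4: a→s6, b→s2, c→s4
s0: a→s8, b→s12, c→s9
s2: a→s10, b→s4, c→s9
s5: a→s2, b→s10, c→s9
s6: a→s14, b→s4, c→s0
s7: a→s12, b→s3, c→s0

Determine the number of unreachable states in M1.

4

No path from s4 leads to s1, s3, s5, s7; the other 11 states are all reachable.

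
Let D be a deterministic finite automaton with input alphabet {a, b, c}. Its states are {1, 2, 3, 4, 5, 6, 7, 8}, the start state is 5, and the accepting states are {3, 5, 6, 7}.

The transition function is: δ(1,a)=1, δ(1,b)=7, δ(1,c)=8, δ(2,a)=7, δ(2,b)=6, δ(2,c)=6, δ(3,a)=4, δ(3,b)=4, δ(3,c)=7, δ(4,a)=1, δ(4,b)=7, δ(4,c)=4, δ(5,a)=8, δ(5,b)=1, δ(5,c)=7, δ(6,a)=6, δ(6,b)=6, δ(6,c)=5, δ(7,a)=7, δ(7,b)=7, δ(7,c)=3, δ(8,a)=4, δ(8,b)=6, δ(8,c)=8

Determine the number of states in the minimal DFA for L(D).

First remove the unreachable states {2}; 7 states remain.
Initial partition by acceptance: {3,5,6,7} | {1,4,8}.
On input a, block {3,5,6,7} splits into {3,5} and {6,7}.
No further refinement is possible. Final partition (3 blocks): {3,5} | {1,4,8} | {6,7}.

3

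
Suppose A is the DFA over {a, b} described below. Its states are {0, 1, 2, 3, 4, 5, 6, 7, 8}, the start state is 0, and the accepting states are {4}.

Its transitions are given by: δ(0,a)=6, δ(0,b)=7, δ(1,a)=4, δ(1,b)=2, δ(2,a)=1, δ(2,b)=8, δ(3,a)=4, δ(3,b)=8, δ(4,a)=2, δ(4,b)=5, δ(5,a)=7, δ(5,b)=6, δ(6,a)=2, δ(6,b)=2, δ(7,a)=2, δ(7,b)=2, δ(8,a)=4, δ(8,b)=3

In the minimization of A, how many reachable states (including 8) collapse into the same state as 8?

All states are reachable from the start state.
P0 = {4} | {0,1,2,3,5,6,7,8}.
Split {0,1,2,3,5,6,7,8} by δ(·,a) → {0,2,5,6,7} and {1,3,8}.
Split {0,2,5,6,7} by δ(·,a) → {0,5,6,7} and {2}.
On input a, block {0,5,6,7} splits into {0,5} and {6,7}.
On input b, block {1,3,8} splits into {3,8} and {1}.
No further refinement is possible. Final partition (6 blocks): {4} | {0,5} | {3,8} | {2} | {6,7} | {1}.
The equivalence class containing 8 is {3,8}, of size 2.

2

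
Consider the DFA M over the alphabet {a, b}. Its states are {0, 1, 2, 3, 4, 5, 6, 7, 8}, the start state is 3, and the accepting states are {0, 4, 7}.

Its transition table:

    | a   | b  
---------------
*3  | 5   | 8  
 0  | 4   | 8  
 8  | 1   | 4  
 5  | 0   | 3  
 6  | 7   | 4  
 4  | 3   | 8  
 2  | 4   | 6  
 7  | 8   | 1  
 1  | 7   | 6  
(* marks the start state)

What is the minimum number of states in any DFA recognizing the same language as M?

Reachable states from the start: {0,1,3,4,5,6,7,8}. Unreachable: {2} — drop them.
Start with accepting vs non-accepting: {0,4,7} | {1,3,5,6,8}.
Split {0,4,7} by δ(·,a) → {4,7} and {0}.
Split {1,3,5,6,8} by δ(·,a) → {1,6} and {3,8} and {5}.
Split {4,7} by δ(·,b) → {4} and {7}.
Split {1,6} by δ(·,b) → {1} and {6}.
Refine {3,8} on symbol a: members go to different blocks, giving {3} and {8}.
The partition is now stable with 8 blocks: {4} | {1} | {0} | {3} | {5} | {7} | {6} | {8}.

8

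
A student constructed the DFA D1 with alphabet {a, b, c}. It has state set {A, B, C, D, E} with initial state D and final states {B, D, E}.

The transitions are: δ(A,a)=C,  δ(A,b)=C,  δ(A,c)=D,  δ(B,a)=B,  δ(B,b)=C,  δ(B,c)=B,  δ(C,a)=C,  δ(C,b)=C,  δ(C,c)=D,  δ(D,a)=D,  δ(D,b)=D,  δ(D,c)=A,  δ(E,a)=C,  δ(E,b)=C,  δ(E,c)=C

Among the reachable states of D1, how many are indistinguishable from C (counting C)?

2

States {B,E} cannot be reached from the start state, so discard them.
Initial partition by acceptance: {D} | {A,C}.
Stable partition: {D} | {A,C} — 2 equivalence classes.
The equivalence class containing C is {A,C}, of size 2.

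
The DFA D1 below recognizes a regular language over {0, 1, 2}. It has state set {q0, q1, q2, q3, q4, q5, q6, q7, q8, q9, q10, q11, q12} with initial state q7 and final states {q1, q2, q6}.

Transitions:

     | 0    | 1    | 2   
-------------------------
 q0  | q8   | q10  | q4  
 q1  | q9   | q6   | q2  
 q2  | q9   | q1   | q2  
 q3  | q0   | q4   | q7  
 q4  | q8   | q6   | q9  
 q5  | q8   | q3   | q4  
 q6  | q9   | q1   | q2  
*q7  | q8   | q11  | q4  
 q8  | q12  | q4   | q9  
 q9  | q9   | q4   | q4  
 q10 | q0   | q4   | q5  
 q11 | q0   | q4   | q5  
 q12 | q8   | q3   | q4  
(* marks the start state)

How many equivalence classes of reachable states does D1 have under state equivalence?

6

All states are reachable from the start state.
Initial partition by acceptance: {q1,q2,q6} | {q0,q3,q4,q5,q7,q8,q9,q10,q11,q12}.
Split {q0,q3,q4,q5,q7,q8,q9,q10,q11,q12} by δ(·,1) → {q0,q3,q5,q7,q8,q9,q10,q11,q12} and {q4}.
Split {q0,q3,q5,q7,q8,q9,q10,q11,q12} by δ(·,1) → {q3,q8,q9,q10,q11} and {q0,q5,q7,q12}.
Split {q3,q8,q9,q10,q11} by δ(·,0) → {q3,q8,q10,q11} and {q9}.
Refine {q3,q8,q10,q11} on symbol 2: members go to different blocks, giving {q3,q10,q11} and {q8}.
The partition is now stable with 6 blocks: {q1,q2,q6} | {q3,q10,q11} | {q4} | {q0,q5,q7,q12} | {q9} | {q8}.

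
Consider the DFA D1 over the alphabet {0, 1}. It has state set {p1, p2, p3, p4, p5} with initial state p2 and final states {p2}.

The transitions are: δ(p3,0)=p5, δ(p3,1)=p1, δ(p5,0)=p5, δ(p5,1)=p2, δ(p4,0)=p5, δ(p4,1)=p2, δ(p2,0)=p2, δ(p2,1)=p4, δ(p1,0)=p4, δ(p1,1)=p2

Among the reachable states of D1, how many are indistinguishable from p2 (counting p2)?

Reachable states from the start: {p2,p4,p5}. Unreachable: {p1,p3} — drop them.
Initial partition by acceptance: {p2} | {p4,p5}.
Stable partition: {p2} | {p4,p5} — 2 equivalence classes.
The equivalence class containing p2 is {p2}, of size 1.

1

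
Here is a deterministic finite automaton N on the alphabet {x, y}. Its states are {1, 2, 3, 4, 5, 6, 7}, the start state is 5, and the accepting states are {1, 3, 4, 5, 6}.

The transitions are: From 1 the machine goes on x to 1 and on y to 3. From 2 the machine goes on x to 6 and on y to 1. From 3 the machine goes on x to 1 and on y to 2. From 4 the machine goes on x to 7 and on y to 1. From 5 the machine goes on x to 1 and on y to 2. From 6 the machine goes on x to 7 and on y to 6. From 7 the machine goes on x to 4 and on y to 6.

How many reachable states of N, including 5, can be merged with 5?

2

All states are reachable from the start state.
P0 = {1,3,4,5,6} | {2,7}.
Refine {1,3,4,5,6} on symbol x: members go to different blocks, giving {1,3,5} and {4,6}.
Refine {1,3,5} on symbol y: members go to different blocks, giving {3,5} and {1}.
Split {2,7} by δ(·,y) → {2} and {7}.
Refine {4,6} on symbol y: members go to different blocks, giving {4} and {6}.
No further refinement is possible. Final partition (6 blocks): {3,5} | {2} | {4} | {1} | {7} | {6}.
The equivalence class containing 5 is {3,5}, of size 2.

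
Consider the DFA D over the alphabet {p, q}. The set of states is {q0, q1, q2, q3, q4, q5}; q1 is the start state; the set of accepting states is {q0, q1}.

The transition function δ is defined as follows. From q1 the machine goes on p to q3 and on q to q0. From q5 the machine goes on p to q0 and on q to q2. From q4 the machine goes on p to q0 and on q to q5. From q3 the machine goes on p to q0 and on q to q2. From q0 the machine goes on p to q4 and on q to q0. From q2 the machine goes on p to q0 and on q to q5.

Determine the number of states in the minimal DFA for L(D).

2

Every state is reachable, so we keep all 6.
Initial partition by acceptance: {q0,q1} | {q2,q3,q4,q5}.
No further refinement is possible. Final partition (2 blocks): {q0,q1} | {q2,q3,q4,q5}.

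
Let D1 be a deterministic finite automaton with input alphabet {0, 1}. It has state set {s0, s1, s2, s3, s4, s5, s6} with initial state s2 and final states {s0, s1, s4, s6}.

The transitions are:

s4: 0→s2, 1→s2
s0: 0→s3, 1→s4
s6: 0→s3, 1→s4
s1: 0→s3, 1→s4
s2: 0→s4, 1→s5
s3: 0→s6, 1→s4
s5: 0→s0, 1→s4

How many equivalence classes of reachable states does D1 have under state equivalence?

Reachable states from the start: {s0,s2,s3,s4,s5,s6}. Unreachable: {s1} — drop them.
Initial partition by acceptance: {s0,s4,s6} | {s2,s3,s5}.
On input 1, block {s0,s4,s6} splits into {s0,s6} and {s4}.
Refine {s2,s3,s5} on symbol 0: members go to different blocks, giving {s3,s5} and {s2}.
The partition is now stable with 4 blocks: {s0,s6} | {s3,s5} | {s4} | {s2}.

4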